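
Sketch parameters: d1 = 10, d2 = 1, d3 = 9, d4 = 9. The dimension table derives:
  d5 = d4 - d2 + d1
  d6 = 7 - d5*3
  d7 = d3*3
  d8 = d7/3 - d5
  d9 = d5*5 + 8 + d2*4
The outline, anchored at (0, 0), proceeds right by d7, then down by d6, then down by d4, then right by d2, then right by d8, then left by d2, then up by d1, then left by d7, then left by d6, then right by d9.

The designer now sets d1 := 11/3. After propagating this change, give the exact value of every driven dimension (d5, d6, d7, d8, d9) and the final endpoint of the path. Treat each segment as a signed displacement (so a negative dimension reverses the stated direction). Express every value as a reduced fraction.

d5 = 35/3
d6 = -28
d7 = 27
d8 = -8/3
d9 = 211/3
endpoint = (287/3, 68/3)

Apply edit: d1 := 11/3
  d5 = d4 - d2 + d1 = 35/3
  d6 = 7 - d5*3 = -28
  d7 = d3*3 = 27
  d8 = d7/3 - d5 = -8/3
  d9 = d5*5 + 8 + d2*4 = 211/3
Walk from origin (0, 0):
  seg 1: right by d7 = 27 → (27, 0)
  seg 2: down by d6 = -28 → (27, 28)
  seg 3: down by d4 = 9 → (27, 19)
  seg 4: right by d2 = 1 → (28, 19)
  seg 5: right by d8 = -8/3 → (76/3, 19)
  seg 6: left by d2 = 1 → (73/3, 19)
  seg 7: up by d1 = 11/3 → (73/3, 68/3)
  seg 8: left by d7 = 27 → (-8/3, 68/3)
  seg 9: left by d6 = -28 → (76/3, 68/3)
  seg 10: right by d9 = 211/3 → (287/3, 68/3)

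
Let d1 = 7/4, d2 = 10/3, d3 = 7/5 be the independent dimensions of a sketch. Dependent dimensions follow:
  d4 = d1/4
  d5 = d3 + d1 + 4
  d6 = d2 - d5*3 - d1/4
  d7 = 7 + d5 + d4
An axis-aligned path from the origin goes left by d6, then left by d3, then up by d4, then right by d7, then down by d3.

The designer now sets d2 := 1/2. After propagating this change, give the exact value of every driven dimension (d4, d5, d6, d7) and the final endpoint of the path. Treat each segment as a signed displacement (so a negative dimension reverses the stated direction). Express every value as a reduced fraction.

Apply edit: d2 := 1/2
  d4 = d1/4 = 7/16
  d5 = d3 + d1 + 4 = 143/20
  d6 = d2 - d5*3 - d1/4 = -1711/80
  d7 = 7 + d5 + d4 = 1167/80
Walk from origin (0, 0):
  seg 1: left by d6 = -1711/80 → (1711/80, 0)
  seg 2: left by d3 = 7/5 → (1599/80, 0)
  seg 3: up by d4 = 7/16 → (1599/80, 7/16)
  seg 4: right by d7 = 1167/80 → (1383/40, 7/16)
  seg 5: down by d3 = 7/5 → (1383/40, -77/80)

d4 = 7/16
d5 = 143/20
d6 = -1711/80
d7 = 1167/80
endpoint = (1383/40, -77/80)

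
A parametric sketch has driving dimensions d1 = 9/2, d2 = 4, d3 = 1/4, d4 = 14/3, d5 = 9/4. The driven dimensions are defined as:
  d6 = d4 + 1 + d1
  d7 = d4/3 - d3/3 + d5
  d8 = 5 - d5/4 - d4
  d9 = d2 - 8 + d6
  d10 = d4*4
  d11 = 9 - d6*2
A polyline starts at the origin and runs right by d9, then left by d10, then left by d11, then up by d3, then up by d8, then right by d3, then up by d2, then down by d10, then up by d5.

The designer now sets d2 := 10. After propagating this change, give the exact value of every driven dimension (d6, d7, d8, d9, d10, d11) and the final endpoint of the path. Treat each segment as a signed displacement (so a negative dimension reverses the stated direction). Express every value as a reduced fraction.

Apply edit: d2 := 10
  d6 = d4 + 1 + d1 = 61/6
  d7 = d4/3 - d3/3 + d5 = 67/18
  d8 = 5 - d5/4 - d4 = -11/48
  d9 = d2 - 8 + d6 = 73/6
  d10 = d4*4 = 56/3
  d11 = 9 - d6*2 = -34/3
Walk from origin (0, 0):
  seg 1: right by d9 = 73/6 → (73/6, 0)
  seg 2: left by d10 = 56/3 → (-13/2, 0)
  seg 3: left by d11 = -34/3 → (29/6, 0)
  seg 4: up by d3 = 1/4 → (29/6, 1/4)
  seg 5: up by d8 = -11/48 → (29/6, 1/48)
  seg 6: right by d3 = 1/4 → (61/12, 1/48)
  seg 7: up by d2 = 10 → (61/12, 481/48)
  seg 8: down by d10 = 56/3 → (61/12, -415/48)
  seg 9: up by d5 = 9/4 → (61/12, -307/48)

d6 = 61/6
d7 = 67/18
d8 = -11/48
d9 = 73/6
d10 = 56/3
d11 = -34/3
endpoint = (61/12, -307/48)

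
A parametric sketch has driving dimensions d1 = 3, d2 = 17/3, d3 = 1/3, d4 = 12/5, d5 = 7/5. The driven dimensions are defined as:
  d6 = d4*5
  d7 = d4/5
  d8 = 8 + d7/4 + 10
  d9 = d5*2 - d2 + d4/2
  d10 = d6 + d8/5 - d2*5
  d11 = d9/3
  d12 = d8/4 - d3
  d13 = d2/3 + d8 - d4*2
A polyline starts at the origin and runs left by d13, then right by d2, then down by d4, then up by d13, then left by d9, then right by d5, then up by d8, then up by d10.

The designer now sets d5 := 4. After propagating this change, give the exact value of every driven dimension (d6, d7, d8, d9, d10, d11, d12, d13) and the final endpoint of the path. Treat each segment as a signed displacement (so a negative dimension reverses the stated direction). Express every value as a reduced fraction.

Apply edit: d5 := 4
  d6 = d4*5 = 12
  d7 = d4/5 = 12/25
  d8 = 8 + d7/4 + 10 = 453/25
  d9 = d5*2 - d2 + d4/2 = 53/15
  d10 = d6 + d8/5 - d2*5 = -4766/375
  d11 = d9/3 = 53/45
  d12 = d8/4 - d3 = 1259/300
  d13 = d2/3 + d8 - d4*2 = 3422/225
Walk from origin (0, 0):
  seg 1: left by d13 = 3422/225 → (-3422/225, 0)
  seg 2: right by d2 = 17/3 → (-2147/225, 0)
  seg 3: down by d4 = 12/5 → (-2147/225, -12/5)
  seg 4: up by d13 = 3422/225 → (-2147/225, 2882/225)
  seg 5: left by d9 = 53/15 → (-2942/225, 2882/225)
  seg 6: right by d5 = 4 → (-2042/225, 2882/225)
  seg 7: up by d8 = 453/25 → (-2042/225, 6959/225)
  seg 8: up by d10 = -4766/375 → (-2042/225, 20497/1125)

d6 = 12
d7 = 12/25
d8 = 453/25
d9 = 53/15
d10 = -4766/375
d11 = 53/45
d12 = 1259/300
d13 = 3422/225
endpoint = (-2042/225, 20497/1125)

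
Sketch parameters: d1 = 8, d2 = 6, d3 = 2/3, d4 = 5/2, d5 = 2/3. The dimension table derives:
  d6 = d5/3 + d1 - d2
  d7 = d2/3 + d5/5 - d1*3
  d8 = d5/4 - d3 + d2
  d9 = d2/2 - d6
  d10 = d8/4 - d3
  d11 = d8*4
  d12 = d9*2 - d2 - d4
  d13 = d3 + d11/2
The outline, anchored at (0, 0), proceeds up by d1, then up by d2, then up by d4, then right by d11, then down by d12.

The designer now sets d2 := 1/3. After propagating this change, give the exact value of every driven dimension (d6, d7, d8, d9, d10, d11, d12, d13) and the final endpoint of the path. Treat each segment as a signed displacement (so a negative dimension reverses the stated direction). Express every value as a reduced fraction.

Apply edit: d2 := 1/3
  d6 = d5/3 + d1 - d2 = 71/9
  d7 = d2/3 + d5/5 - d1*3 = -1069/45
  d8 = d5/4 - d3 + d2 = -1/6
  d9 = d2/2 - d6 = -139/18
  d10 = d8/4 - d3 = -17/24
  d11 = d8*4 = -2/3
  d12 = d9*2 - d2 - d4 = -329/18
  d13 = d3 + d11/2 = 1/3
Walk from origin (0, 0):
  seg 1: up by d1 = 8 → (0, 8)
  seg 2: up by d2 = 1/3 → (0, 25/3)
  seg 3: up by d4 = 5/2 → (0, 65/6)
  seg 4: right by d11 = -2/3 → (-2/3, 65/6)
  seg 5: down by d12 = -329/18 → (-2/3, 262/9)

d6 = 71/9
d7 = -1069/45
d8 = -1/6
d9 = -139/18
d10 = -17/24
d11 = -2/3
d12 = -329/18
d13 = 1/3
endpoint = (-2/3, 262/9)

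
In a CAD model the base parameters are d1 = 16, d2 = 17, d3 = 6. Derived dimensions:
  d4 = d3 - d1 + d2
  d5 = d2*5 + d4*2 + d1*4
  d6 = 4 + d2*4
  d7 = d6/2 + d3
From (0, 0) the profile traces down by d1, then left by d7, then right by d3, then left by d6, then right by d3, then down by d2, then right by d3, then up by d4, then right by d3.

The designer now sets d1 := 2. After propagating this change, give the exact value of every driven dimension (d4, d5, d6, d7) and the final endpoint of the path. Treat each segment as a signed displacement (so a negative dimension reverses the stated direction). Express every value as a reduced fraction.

d4 = 21
d5 = 135
d6 = 72
d7 = 42
endpoint = (-90, 2)

Apply edit: d1 := 2
  d4 = d3 - d1 + d2 = 21
  d5 = d2*5 + d4*2 + d1*4 = 135
  d6 = 4 + d2*4 = 72
  d7 = d6/2 + d3 = 42
Walk from origin (0, 0):
  seg 1: down by d1 = 2 → (0, -2)
  seg 2: left by d7 = 42 → (-42, -2)
  seg 3: right by d3 = 6 → (-36, -2)
  seg 4: left by d6 = 72 → (-108, -2)
  seg 5: right by d3 = 6 → (-102, -2)
  seg 6: down by d2 = 17 → (-102, -19)
  seg 7: right by d3 = 6 → (-96, -19)
  seg 8: up by d4 = 21 → (-96, 2)
  seg 9: right by d3 = 6 → (-90, 2)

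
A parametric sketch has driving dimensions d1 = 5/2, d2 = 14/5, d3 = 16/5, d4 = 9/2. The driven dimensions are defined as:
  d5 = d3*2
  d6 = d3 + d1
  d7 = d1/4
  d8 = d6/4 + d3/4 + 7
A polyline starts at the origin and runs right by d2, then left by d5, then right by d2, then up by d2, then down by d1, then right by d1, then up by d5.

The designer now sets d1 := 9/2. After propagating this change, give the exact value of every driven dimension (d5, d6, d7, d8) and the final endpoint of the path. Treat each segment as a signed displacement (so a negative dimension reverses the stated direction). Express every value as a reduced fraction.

d5 = 32/5
d6 = 77/10
d7 = 9/8
d8 = 389/40
endpoint = (37/10, 47/10)

Apply edit: d1 := 9/2
  d5 = d3*2 = 32/5
  d6 = d3 + d1 = 77/10
  d7 = d1/4 = 9/8
  d8 = d6/4 + d3/4 + 7 = 389/40
Walk from origin (0, 0):
  seg 1: right by d2 = 14/5 → (14/5, 0)
  seg 2: left by d5 = 32/5 → (-18/5, 0)
  seg 3: right by d2 = 14/5 → (-4/5, 0)
  seg 4: up by d2 = 14/5 → (-4/5, 14/5)
  seg 5: down by d1 = 9/2 → (-4/5, -17/10)
  seg 6: right by d1 = 9/2 → (37/10, -17/10)
  seg 7: up by d5 = 32/5 → (37/10, 47/10)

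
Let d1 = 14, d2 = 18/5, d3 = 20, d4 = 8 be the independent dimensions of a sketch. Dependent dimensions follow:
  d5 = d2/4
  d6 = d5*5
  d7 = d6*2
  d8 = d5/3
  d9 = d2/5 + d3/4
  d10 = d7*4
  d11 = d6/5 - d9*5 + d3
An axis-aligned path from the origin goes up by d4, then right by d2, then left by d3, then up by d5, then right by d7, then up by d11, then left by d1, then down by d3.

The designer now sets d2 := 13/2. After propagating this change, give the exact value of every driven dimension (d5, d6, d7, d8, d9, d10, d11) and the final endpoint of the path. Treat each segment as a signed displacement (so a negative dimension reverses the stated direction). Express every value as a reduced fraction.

Apply edit: d2 := 13/2
  d5 = d2/4 = 13/8
  d6 = d5*5 = 65/8
  d7 = d6*2 = 65/4
  d8 = d5/3 = 13/24
  d9 = d2/5 + d3/4 = 63/10
  d10 = d7*4 = 65
  d11 = d6/5 - d9*5 + d3 = -79/8
Walk from origin (0, 0):
  seg 1: up by d4 = 8 → (0, 8)
  seg 2: right by d2 = 13/2 → (13/2, 8)
  seg 3: left by d3 = 20 → (-27/2, 8)
  seg 4: up by d5 = 13/8 → (-27/2, 77/8)
  seg 5: right by d7 = 65/4 → (11/4, 77/8)
  seg 6: up by d11 = -79/8 → (11/4, -1/4)
  seg 7: left by d1 = 14 → (-45/4, -1/4)
  seg 8: down by d3 = 20 → (-45/4, -81/4)

d5 = 13/8
d6 = 65/8
d7 = 65/4
d8 = 13/24
d9 = 63/10
d10 = 65
d11 = -79/8
endpoint = (-45/4, -81/4)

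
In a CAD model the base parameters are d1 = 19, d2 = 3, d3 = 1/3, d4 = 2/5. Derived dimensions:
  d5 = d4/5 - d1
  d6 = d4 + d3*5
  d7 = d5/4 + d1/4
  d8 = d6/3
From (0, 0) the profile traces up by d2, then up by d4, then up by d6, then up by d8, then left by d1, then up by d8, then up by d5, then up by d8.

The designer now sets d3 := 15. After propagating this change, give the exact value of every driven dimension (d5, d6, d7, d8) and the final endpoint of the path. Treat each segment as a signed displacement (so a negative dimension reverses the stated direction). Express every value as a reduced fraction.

d5 = -473/25
d6 = 377/5
d7 = 1/50
d8 = 377/15
endpoint = (-19, 3382/25)

Apply edit: d3 := 15
  d5 = d4/5 - d1 = -473/25
  d6 = d4 + d3*5 = 377/5
  d7 = d5/4 + d1/4 = 1/50
  d8 = d6/3 = 377/15
Walk from origin (0, 0):
  seg 1: up by d2 = 3 → (0, 3)
  seg 2: up by d4 = 2/5 → (0, 17/5)
  seg 3: up by d6 = 377/5 → (0, 394/5)
  seg 4: up by d8 = 377/15 → (0, 1559/15)
  seg 5: left by d1 = 19 → (-19, 1559/15)
  seg 6: up by d8 = 377/15 → (-19, 1936/15)
  seg 7: up by d5 = -473/25 → (-19, 8261/75)
  seg 8: up by d8 = 377/15 → (-19, 3382/25)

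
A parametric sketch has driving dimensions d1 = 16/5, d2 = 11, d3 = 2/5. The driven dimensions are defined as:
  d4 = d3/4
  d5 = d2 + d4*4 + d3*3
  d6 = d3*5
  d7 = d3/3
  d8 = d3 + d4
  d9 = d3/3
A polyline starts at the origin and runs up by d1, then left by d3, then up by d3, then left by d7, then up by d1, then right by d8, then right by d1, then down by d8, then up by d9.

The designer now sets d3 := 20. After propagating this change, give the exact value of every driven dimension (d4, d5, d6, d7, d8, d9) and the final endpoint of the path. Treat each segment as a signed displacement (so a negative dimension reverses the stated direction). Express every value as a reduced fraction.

Apply edit: d3 := 20
  d4 = d3/4 = 5
  d5 = d2 + d4*4 + d3*3 = 91
  d6 = d3*5 = 100
  d7 = d3/3 = 20/3
  d8 = d3 + d4 = 25
  d9 = d3/3 = 20/3
Walk from origin (0, 0):
  seg 1: up by d1 = 16/5 → (0, 16/5)
  seg 2: left by d3 = 20 → (-20, 16/5)
  seg 3: up by d3 = 20 → (-20, 116/5)
  seg 4: left by d7 = 20/3 → (-80/3, 116/5)
  seg 5: up by d1 = 16/5 → (-80/3, 132/5)
  seg 6: right by d8 = 25 → (-5/3, 132/5)
  seg 7: right by d1 = 16/5 → (23/15, 132/5)
  seg 8: down by d8 = 25 → (23/15, 7/5)
  seg 9: up by d9 = 20/3 → (23/15, 121/15)

d4 = 5
d5 = 91
d6 = 100
d7 = 20/3
d8 = 25
d9 = 20/3
endpoint = (23/15, 121/15)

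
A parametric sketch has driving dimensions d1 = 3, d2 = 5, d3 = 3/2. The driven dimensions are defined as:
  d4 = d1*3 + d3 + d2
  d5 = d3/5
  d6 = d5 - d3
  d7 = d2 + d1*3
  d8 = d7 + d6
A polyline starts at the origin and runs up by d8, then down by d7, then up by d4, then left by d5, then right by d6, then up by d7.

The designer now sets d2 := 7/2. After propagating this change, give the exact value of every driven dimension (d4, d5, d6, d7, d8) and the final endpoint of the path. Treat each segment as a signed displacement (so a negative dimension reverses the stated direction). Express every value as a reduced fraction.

d4 = 14
d5 = 3/10
d6 = -6/5
d7 = 25/2
d8 = 113/10
endpoint = (-3/2, 253/10)

Apply edit: d2 := 7/2
  d4 = d1*3 + d3 + d2 = 14
  d5 = d3/5 = 3/10
  d6 = d5 - d3 = -6/5
  d7 = d2 + d1*3 = 25/2
  d8 = d7 + d6 = 113/10
Walk from origin (0, 0):
  seg 1: up by d8 = 113/10 → (0, 113/10)
  seg 2: down by d7 = 25/2 → (0, -6/5)
  seg 3: up by d4 = 14 → (0, 64/5)
  seg 4: left by d5 = 3/10 → (-3/10, 64/5)
  seg 5: right by d6 = -6/5 → (-3/2, 64/5)
  seg 6: up by d7 = 25/2 → (-3/2, 253/10)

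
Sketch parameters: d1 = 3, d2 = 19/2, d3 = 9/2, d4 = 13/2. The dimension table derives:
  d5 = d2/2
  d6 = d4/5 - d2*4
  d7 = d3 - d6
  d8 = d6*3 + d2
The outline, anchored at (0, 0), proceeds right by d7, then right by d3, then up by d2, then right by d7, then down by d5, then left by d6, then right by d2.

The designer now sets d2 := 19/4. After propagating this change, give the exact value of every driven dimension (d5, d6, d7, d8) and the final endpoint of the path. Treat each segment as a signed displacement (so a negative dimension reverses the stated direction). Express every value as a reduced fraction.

Apply edit: d2 := 19/4
  d5 = d2/2 = 19/8
  d6 = d4/5 - d2*4 = -177/10
  d7 = d3 - d6 = 111/5
  d8 = d6*3 + d2 = -967/20
Walk from origin (0, 0):
  seg 1: right by d7 = 111/5 → (111/5, 0)
  seg 2: right by d3 = 9/2 → (267/10, 0)
  seg 3: up by d2 = 19/4 → (267/10, 19/4)
  seg 4: right by d7 = 111/5 → (489/10, 19/4)
  seg 5: down by d5 = 19/8 → (489/10, 19/8)
  seg 6: left by d6 = -177/10 → (333/5, 19/8)
  seg 7: right by d2 = 19/4 → (1427/20, 19/8)

d5 = 19/8
d6 = -177/10
d7 = 111/5
d8 = -967/20
endpoint = (1427/20, 19/8)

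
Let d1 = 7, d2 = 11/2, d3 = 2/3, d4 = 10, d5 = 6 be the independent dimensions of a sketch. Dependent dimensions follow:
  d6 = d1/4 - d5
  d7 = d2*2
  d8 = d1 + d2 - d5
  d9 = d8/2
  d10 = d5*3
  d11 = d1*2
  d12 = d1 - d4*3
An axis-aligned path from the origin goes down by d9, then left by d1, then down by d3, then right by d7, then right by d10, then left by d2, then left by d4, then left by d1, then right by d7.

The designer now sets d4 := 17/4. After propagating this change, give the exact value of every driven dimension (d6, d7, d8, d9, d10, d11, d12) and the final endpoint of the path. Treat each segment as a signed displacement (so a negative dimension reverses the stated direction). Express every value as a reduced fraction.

Apply edit: d4 := 17/4
  d6 = d1/4 - d5 = -17/4
  d7 = d2*2 = 11
  d8 = d1 + d2 - d5 = 13/2
  d9 = d8/2 = 13/4
  d10 = d5*3 = 18
  d11 = d1*2 = 14
  d12 = d1 - d4*3 = -23/4
Walk from origin (0, 0):
  seg 1: down by d9 = 13/4 → (0, -13/4)
  seg 2: left by d1 = 7 → (-7, -13/4)
  seg 3: down by d3 = 2/3 → (-7, -47/12)
  seg 4: right by d7 = 11 → (4, -47/12)
  seg 5: right by d10 = 18 → (22, -47/12)
  seg 6: left by d2 = 11/2 → (33/2, -47/12)
  seg 7: left by d4 = 17/4 → (49/4, -47/12)
  seg 8: left by d1 = 7 → (21/4, -47/12)
  seg 9: right by d7 = 11 → (65/4, -47/12)

d6 = -17/4
d7 = 11
d8 = 13/2
d9 = 13/4
d10 = 18
d11 = 14
d12 = -23/4
endpoint = (65/4, -47/12)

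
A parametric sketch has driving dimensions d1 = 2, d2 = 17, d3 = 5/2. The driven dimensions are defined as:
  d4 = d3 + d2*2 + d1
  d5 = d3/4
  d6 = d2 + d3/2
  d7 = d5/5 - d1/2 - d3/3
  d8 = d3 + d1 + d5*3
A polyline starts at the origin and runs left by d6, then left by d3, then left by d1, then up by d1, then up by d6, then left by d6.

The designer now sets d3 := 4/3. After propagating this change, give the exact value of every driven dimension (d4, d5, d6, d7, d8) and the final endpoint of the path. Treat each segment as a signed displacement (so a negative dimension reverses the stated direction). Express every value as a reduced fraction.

Apply edit: d3 := 4/3
  d4 = d3 + d2*2 + d1 = 112/3
  d5 = d3/4 = 1/3
  d6 = d2 + d3/2 = 53/3
  d7 = d5/5 - d1/2 - d3/3 = -62/45
  d8 = d3 + d1 + d5*3 = 13/3
Walk from origin (0, 0):
  seg 1: left by d6 = 53/3 → (-53/3, 0)
  seg 2: left by d3 = 4/3 → (-19, 0)
  seg 3: left by d1 = 2 → (-21, 0)
  seg 4: up by d1 = 2 → (-21, 2)
  seg 5: up by d6 = 53/3 → (-21, 59/3)
  seg 6: left by d6 = 53/3 → (-116/3, 59/3)

d4 = 112/3
d5 = 1/3
d6 = 53/3
d7 = -62/45
d8 = 13/3
endpoint = (-116/3, 59/3)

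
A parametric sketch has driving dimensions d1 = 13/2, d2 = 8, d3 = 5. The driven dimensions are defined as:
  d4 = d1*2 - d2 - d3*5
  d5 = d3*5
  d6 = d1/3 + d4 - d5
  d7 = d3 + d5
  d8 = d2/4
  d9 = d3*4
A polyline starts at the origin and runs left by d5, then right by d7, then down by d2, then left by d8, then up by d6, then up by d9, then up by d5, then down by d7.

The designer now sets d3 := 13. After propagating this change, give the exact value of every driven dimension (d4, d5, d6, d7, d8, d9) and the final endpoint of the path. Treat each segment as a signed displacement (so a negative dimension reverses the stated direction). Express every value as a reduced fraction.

Apply edit: d3 := 13
  d4 = d1*2 - d2 - d3*5 = -60
  d5 = d3*5 = 65
  d6 = d1/3 + d4 - d5 = -737/6
  d7 = d3 + d5 = 78
  d8 = d2/4 = 2
  d9 = d3*4 = 52
Walk from origin (0, 0):
  seg 1: left by d5 = 65 → (-65, 0)
  seg 2: right by d7 = 78 → (13, 0)
  seg 3: down by d2 = 8 → (13, -8)
  seg 4: left by d8 = 2 → (11, -8)
  seg 5: up by d6 = -737/6 → (11, -785/6)
  seg 6: up by d9 = 52 → (11, -473/6)
  seg 7: up by d5 = 65 → (11, -83/6)
  seg 8: down by d7 = 78 → (11, -551/6)

d4 = -60
d5 = 65
d6 = -737/6
d7 = 78
d8 = 2
d9 = 52
endpoint = (11, -551/6)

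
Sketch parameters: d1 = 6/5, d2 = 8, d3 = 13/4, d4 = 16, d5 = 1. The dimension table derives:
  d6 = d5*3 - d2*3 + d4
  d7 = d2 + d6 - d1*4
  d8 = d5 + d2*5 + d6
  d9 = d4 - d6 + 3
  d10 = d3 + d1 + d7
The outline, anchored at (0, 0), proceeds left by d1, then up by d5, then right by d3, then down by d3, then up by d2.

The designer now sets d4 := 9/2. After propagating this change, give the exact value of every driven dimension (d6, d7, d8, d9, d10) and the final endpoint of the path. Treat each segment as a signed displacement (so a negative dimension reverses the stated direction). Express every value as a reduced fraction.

d6 = -33/2
d7 = -133/10
d8 = 49/2
d9 = 24
d10 = -177/20
endpoint = (41/20, 23/4)

Apply edit: d4 := 9/2
  d6 = d5*3 - d2*3 + d4 = -33/2
  d7 = d2 + d6 - d1*4 = -133/10
  d8 = d5 + d2*5 + d6 = 49/2
  d9 = d4 - d6 + 3 = 24
  d10 = d3 + d1 + d7 = -177/20
Walk from origin (0, 0):
  seg 1: left by d1 = 6/5 → (-6/5, 0)
  seg 2: up by d5 = 1 → (-6/5, 1)
  seg 3: right by d3 = 13/4 → (41/20, 1)
  seg 4: down by d3 = 13/4 → (41/20, -9/4)
  seg 5: up by d2 = 8 → (41/20, 23/4)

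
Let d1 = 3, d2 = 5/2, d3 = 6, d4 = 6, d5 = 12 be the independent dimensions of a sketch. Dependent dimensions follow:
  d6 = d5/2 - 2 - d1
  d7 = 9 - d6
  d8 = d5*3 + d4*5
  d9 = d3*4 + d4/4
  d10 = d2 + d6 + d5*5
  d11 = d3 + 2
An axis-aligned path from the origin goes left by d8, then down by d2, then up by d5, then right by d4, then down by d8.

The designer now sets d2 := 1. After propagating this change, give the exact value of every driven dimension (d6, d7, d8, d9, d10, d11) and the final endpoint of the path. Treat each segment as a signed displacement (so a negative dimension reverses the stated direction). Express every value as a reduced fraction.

d6 = 1
d7 = 8
d8 = 66
d9 = 51/2
d10 = 62
d11 = 8
endpoint = (-60, -55)

Apply edit: d2 := 1
  d6 = d5/2 - 2 - d1 = 1
  d7 = 9 - d6 = 8
  d8 = d5*3 + d4*5 = 66
  d9 = d3*4 + d4/4 = 51/2
  d10 = d2 + d6 + d5*5 = 62
  d11 = d3 + 2 = 8
Walk from origin (0, 0):
  seg 1: left by d8 = 66 → (-66, 0)
  seg 2: down by d2 = 1 → (-66, -1)
  seg 3: up by d5 = 12 → (-66, 11)
  seg 4: right by d4 = 6 → (-60, 11)
  seg 5: down by d8 = 66 → (-60, -55)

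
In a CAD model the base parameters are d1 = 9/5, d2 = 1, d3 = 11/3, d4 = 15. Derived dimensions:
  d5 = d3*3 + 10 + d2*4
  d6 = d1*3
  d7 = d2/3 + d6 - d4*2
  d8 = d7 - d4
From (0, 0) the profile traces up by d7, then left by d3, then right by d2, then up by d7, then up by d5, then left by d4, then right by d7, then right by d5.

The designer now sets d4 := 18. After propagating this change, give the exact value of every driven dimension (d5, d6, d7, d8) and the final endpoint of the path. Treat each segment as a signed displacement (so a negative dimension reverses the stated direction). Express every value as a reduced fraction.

Apply edit: d4 := 18
  d5 = d3*3 + 10 + d2*4 = 25
  d6 = d1*3 = 27/5
  d7 = d2/3 + d6 - d4*2 = -454/15
  d8 = d7 - d4 = -724/15
Walk from origin (0, 0):
  seg 1: up by d7 = -454/15 → (0, -454/15)
  seg 2: left by d3 = 11/3 → (-11/3, -454/15)
  seg 3: right by d2 = 1 → (-8/3, -454/15)
  seg 4: up by d7 = -454/15 → (-8/3, -908/15)
  seg 5: up by d5 = 25 → (-8/3, -533/15)
  seg 6: left by d4 = 18 → (-62/3, -533/15)
  seg 7: right by d7 = -454/15 → (-764/15, -533/15)
  seg 8: right by d5 = 25 → (-389/15, -533/15)

d5 = 25
d6 = 27/5
d7 = -454/15
d8 = -724/15
endpoint = (-389/15, -533/15)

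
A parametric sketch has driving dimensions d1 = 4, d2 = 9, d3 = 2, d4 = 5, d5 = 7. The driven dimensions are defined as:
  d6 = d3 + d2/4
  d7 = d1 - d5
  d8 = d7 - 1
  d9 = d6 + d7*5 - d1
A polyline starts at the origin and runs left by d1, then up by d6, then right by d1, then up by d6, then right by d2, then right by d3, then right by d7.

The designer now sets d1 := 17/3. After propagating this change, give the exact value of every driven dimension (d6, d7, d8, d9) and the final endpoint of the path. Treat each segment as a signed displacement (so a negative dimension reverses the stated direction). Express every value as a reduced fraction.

Apply edit: d1 := 17/3
  d6 = d3 + d2/4 = 17/4
  d7 = d1 - d5 = -4/3
  d8 = d7 - 1 = -7/3
  d9 = d6 + d7*5 - d1 = -97/12
Walk from origin (0, 0):
  seg 1: left by d1 = 17/3 → (-17/3, 0)
  seg 2: up by d6 = 17/4 → (-17/3, 17/4)
  seg 3: right by d1 = 17/3 → (0, 17/4)
  seg 4: up by d6 = 17/4 → (0, 17/2)
  seg 5: right by d2 = 9 → (9, 17/2)
  seg 6: right by d3 = 2 → (11, 17/2)
  seg 7: right by d7 = -4/3 → (29/3, 17/2)

d6 = 17/4
d7 = -4/3
d8 = -7/3
d9 = -97/12
endpoint = (29/3, 17/2)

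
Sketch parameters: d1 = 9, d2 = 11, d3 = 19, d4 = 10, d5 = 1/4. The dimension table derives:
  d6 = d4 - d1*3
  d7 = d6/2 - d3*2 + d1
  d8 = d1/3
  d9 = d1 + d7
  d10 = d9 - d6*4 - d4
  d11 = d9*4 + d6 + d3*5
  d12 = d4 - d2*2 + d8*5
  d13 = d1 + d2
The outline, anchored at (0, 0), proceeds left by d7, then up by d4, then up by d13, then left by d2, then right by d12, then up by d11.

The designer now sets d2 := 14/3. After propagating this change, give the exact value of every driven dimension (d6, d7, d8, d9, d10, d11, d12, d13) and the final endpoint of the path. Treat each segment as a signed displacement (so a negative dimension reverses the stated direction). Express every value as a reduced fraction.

Apply edit: d2 := 14/3
  d6 = d4 - d1*3 = -17
  d7 = d6/2 - d3*2 + d1 = -75/2
  d8 = d1/3 = 3
  d9 = d1 + d7 = -57/2
  d10 = d9 - d6*4 - d4 = 59/2
  d11 = d9*4 + d6 + d3*5 = -36
  d12 = d4 - d2*2 + d8*5 = 47/3
  d13 = d1 + d2 = 41/3
Walk from origin (0, 0):
  seg 1: left by d7 = -75/2 → (75/2, 0)
  seg 2: up by d4 = 10 → (75/2, 10)
  seg 3: up by d13 = 41/3 → (75/2, 71/3)
  seg 4: left by d2 = 14/3 → (197/6, 71/3)
  seg 5: right by d12 = 47/3 → (97/2, 71/3)
  seg 6: up by d11 = -36 → (97/2, -37/3)

d6 = -17
d7 = -75/2
d8 = 3
d9 = -57/2
d10 = 59/2
d11 = -36
d12 = 47/3
d13 = 41/3
endpoint = (97/2, -37/3)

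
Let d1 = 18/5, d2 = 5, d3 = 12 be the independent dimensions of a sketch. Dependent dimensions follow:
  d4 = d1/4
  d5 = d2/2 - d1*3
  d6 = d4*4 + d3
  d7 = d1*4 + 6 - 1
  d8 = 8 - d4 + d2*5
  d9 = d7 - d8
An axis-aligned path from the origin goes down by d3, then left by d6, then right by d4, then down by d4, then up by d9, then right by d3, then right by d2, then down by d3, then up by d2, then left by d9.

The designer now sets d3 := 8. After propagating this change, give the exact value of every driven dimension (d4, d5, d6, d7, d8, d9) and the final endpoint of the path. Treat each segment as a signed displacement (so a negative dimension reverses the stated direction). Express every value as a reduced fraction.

d4 = 9/10
d5 = -83/10
d6 = 58/5
d7 = 97/5
d8 = 321/10
d9 = -127/10
endpoint = (15, -123/5)

Apply edit: d3 := 8
  d4 = d1/4 = 9/10
  d5 = d2/2 - d1*3 = -83/10
  d6 = d4*4 + d3 = 58/5
  d7 = d1*4 + 6 - 1 = 97/5
  d8 = 8 - d4 + d2*5 = 321/10
  d9 = d7 - d8 = -127/10
Walk from origin (0, 0):
  seg 1: down by d3 = 8 → (0, -8)
  seg 2: left by d6 = 58/5 → (-58/5, -8)
  seg 3: right by d4 = 9/10 → (-107/10, -8)
  seg 4: down by d4 = 9/10 → (-107/10, -89/10)
  seg 5: up by d9 = -127/10 → (-107/10, -108/5)
  seg 6: right by d3 = 8 → (-27/10, -108/5)
  seg 7: right by d2 = 5 → (23/10, -108/5)
  seg 8: down by d3 = 8 → (23/10, -148/5)
  seg 9: up by d2 = 5 → (23/10, -123/5)
  seg 10: left by d9 = -127/10 → (15, -123/5)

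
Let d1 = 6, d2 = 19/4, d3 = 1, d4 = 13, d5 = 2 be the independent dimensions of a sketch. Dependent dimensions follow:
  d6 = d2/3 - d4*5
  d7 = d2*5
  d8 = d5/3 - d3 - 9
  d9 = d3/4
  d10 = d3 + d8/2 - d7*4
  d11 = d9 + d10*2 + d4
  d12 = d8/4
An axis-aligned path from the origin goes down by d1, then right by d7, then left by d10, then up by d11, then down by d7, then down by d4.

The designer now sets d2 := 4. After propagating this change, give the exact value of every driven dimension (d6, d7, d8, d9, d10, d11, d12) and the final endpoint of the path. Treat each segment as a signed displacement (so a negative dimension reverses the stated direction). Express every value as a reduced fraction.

Apply edit: d2 := 4
  d6 = d2/3 - d4*5 = -191/3
  d7 = d2*5 = 20
  d8 = d5/3 - d3 - 9 = -28/3
  d9 = d3/4 = 1/4
  d10 = d3 + d8/2 - d7*4 = -251/3
  d11 = d9 + d10*2 + d4 = -1849/12
  d12 = d8/4 = -7/3
Walk from origin (0, 0):
  seg 1: down by d1 = 6 → (0, -6)
  seg 2: right by d7 = 20 → (20, -6)
  seg 3: left by d10 = -251/3 → (311/3, -6)
  seg 4: up by d11 = -1849/12 → (311/3, -1921/12)
  seg 5: down by d7 = 20 → (311/3, -2161/12)
  seg 6: down by d4 = 13 → (311/3, -2317/12)

d6 = -191/3
d7 = 20
d8 = -28/3
d9 = 1/4
d10 = -251/3
d11 = -1849/12
d12 = -7/3
endpoint = (311/3, -2317/12)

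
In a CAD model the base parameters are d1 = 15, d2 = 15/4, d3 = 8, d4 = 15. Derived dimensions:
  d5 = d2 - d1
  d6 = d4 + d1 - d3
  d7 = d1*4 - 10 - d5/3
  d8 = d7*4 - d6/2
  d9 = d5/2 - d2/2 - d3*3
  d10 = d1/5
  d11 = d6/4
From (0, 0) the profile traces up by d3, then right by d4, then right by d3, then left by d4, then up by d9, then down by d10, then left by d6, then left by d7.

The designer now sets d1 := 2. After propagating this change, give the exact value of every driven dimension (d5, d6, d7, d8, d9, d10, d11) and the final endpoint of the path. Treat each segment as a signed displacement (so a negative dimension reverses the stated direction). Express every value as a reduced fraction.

Apply edit: d1 := 2
  d5 = d2 - d1 = 7/4
  d6 = d4 + d1 - d3 = 9
  d7 = d1*4 - 10 - d5/3 = -31/12
  d8 = d7*4 - d6/2 = -89/6
  d9 = d5/2 - d2/2 - d3*3 = -25
  d10 = d1/5 = 2/5
  d11 = d6/4 = 9/4
Walk from origin (0, 0):
  seg 1: up by d3 = 8 → (0, 8)
  seg 2: right by d4 = 15 → (15, 8)
  seg 3: right by d3 = 8 → (23, 8)
  seg 4: left by d4 = 15 → (8, 8)
  seg 5: up by d9 = -25 → (8, -17)
  seg 6: down by d10 = 2/5 → (8, -87/5)
  seg 7: left by d6 = 9 → (-1, -87/5)
  seg 8: left by d7 = -31/12 → (19/12, -87/5)

d5 = 7/4
d6 = 9
d7 = -31/12
d8 = -89/6
d9 = -25
d10 = 2/5
d11 = 9/4
endpoint = (19/12, -87/5)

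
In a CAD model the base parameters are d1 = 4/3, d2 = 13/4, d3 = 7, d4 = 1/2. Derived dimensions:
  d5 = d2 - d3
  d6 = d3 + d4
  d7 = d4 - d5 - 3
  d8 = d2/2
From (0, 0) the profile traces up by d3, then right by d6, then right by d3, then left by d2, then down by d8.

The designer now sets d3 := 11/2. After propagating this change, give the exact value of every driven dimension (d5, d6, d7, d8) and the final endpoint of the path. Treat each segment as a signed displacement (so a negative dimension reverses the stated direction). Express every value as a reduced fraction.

d5 = -9/4
d6 = 6
d7 = -1/4
d8 = 13/8
endpoint = (33/4, 31/8)

Apply edit: d3 := 11/2
  d5 = d2 - d3 = -9/4
  d6 = d3 + d4 = 6
  d7 = d4 - d5 - 3 = -1/4
  d8 = d2/2 = 13/8
Walk from origin (0, 0):
  seg 1: up by d3 = 11/2 → (0, 11/2)
  seg 2: right by d6 = 6 → (6, 11/2)
  seg 3: right by d3 = 11/2 → (23/2, 11/2)
  seg 4: left by d2 = 13/4 → (33/4, 11/2)
  seg 5: down by d8 = 13/8 → (33/4, 31/8)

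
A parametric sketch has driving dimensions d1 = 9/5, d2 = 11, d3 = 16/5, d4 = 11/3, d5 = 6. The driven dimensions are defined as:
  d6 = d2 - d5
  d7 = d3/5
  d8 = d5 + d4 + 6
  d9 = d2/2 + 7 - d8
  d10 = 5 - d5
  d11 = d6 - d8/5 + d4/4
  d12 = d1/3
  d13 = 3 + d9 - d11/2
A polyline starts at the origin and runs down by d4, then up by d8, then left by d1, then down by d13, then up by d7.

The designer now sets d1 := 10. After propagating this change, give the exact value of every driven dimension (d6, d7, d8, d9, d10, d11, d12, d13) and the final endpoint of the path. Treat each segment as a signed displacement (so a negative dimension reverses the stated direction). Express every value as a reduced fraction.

Apply edit: d1 := 10
  d6 = d2 - d5 = 5
  d7 = d3/5 = 16/25
  d8 = d5 + d4 + 6 = 47/3
  d9 = d2/2 + 7 - d8 = -19/6
  d10 = 5 - d5 = -1
  d11 = d6 - d8/5 + d4/4 = 167/60
  d12 = d1/3 = 10/3
  d13 = 3 + d9 - d11/2 = -187/120
Walk from origin (0, 0):
  seg 1: down by d4 = 11/3 → (0, -11/3)
  seg 2: up by d8 = 47/3 → (0, 12)
  seg 3: left by d1 = 10 → (-10, 12)
  seg 4: down by d13 = -187/120 → (-10, 1627/120)
  seg 5: up by d7 = 16/25 → (-10, 8519/600)

d6 = 5
d7 = 16/25
d8 = 47/3
d9 = -19/6
d10 = -1
d11 = 167/60
d12 = 10/3
d13 = -187/120
endpoint = (-10, 8519/600)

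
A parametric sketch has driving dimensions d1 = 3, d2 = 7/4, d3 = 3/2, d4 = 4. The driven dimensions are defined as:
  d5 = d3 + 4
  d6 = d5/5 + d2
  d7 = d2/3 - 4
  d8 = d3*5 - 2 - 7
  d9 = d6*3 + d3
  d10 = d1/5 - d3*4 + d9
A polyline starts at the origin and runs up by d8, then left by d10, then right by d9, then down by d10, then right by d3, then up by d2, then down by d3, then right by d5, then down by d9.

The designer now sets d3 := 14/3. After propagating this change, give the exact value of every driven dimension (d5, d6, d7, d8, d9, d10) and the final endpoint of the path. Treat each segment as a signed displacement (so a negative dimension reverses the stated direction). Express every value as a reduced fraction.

d5 = 26/3
d6 = 209/60
d7 = -41/12
d8 = 43/3
d9 = 907/60
d10 = -59/20
endpoint = (157/5, -3/4)

Apply edit: d3 := 14/3
  d5 = d3 + 4 = 26/3
  d6 = d5/5 + d2 = 209/60
  d7 = d2/3 - 4 = -41/12
  d8 = d3*5 - 2 - 7 = 43/3
  d9 = d6*3 + d3 = 907/60
  d10 = d1/5 - d3*4 + d9 = -59/20
Walk from origin (0, 0):
  seg 1: up by d8 = 43/3 → (0, 43/3)
  seg 2: left by d10 = -59/20 → (59/20, 43/3)
  seg 3: right by d9 = 907/60 → (271/15, 43/3)
  seg 4: down by d10 = -59/20 → (271/15, 1037/60)
  seg 5: right by d3 = 14/3 → (341/15, 1037/60)
  seg 6: up by d2 = 7/4 → (341/15, 571/30)
  seg 7: down by d3 = 14/3 → (341/15, 431/30)
  seg 8: right by d5 = 26/3 → (157/5, 431/30)
  seg 9: down by d9 = 907/60 → (157/5, -3/4)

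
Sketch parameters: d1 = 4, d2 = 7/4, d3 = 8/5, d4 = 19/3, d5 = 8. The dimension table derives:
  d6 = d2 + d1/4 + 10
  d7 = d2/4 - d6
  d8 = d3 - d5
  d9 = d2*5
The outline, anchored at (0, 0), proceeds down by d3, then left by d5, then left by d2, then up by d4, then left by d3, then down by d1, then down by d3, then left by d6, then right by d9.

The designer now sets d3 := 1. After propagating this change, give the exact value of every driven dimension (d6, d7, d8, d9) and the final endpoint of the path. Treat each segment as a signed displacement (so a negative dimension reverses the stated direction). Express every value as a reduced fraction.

Apply edit: d3 := 1
  d6 = d2 + d1/4 + 10 = 51/4
  d7 = d2/4 - d6 = -197/16
  d8 = d3 - d5 = -7
  d9 = d2*5 = 35/4
Walk from origin (0, 0):
  seg 1: down by d3 = 1 → (0, -1)
  seg 2: left by d5 = 8 → (-8, -1)
  seg 3: left by d2 = 7/4 → (-39/4, -1)
  seg 4: up by d4 = 19/3 → (-39/4, 16/3)
  seg 5: left by d3 = 1 → (-43/4, 16/3)
  seg 6: down by d1 = 4 → (-43/4, 4/3)
  seg 7: down by d3 = 1 → (-43/4, 1/3)
  seg 8: left by d6 = 51/4 → (-47/2, 1/3)
  seg 9: right by d9 = 35/4 → (-59/4, 1/3)

d6 = 51/4
d7 = -197/16
d8 = -7
d9 = 35/4
endpoint = (-59/4, 1/3)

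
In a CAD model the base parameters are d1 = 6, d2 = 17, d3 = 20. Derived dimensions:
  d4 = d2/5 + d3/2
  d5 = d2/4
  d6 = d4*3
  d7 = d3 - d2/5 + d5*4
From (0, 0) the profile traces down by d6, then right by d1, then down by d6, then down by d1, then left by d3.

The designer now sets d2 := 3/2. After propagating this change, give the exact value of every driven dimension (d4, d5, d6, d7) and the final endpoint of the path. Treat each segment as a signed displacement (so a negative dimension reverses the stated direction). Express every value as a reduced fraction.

d4 = 103/10
d5 = 3/8
d6 = 309/10
d7 = 106/5
endpoint = (-14, -339/5)

Apply edit: d2 := 3/2
  d4 = d2/5 + d3/2 = 103/10
  d5 = d2/4 = 3/8
  d6 = d4*3 = 309/10
  d7 = d3 - d2/5 + d5*4 = 106/5
Walk from origin (0, 0):
  seg 1: down by d6 = 309/10 → (0, -309/10)
  seg 2: right by d1 = 6 → (6, -309/10)
  seg 3: down by d6 = 309/10 → (6, -309/5)
  seg 4: down by d1 = 6 → (6, -339/5)
  seg 5: left by d3 = 20 → (-14, -339/5)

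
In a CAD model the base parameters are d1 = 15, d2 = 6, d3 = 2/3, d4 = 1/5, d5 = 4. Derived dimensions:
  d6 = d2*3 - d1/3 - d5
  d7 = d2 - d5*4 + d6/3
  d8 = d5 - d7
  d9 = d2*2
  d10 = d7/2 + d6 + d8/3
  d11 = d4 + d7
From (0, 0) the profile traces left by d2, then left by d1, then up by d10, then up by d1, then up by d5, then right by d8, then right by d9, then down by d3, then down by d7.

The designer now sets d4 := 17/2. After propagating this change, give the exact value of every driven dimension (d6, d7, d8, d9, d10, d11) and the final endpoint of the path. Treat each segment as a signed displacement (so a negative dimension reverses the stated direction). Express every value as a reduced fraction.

d6 = 9
d7 = -7
d8 = 11
d9 = 12
d10 = 55/6
d11 = 3/2
endpoint = (2, 69/2)

Apply edit: d4 := 17/2
  d6 = d2*3 - d1/3 - d5 = 9
  d7 = d2 - d5*4 + d6/3 = -7
  d8 = d5 - d7 = 11
  d9 = d2*2 = 12
  d10 = d7/2 + d6 + d8/3 = 55/6
  d11 = d4 + d7 = 3/2
Walk from origin (0, 0):
  seg 1: left by d2 = 6 → (-6, 0)
  seg 2: left by d1 = 15 → (-21, 0)
  seg 3: up by d10 = 55/6 → (-21, 55/6)
  seg 4: up by d1 = 15 → (-21, 145/6)
  seg 5: up by d5 = 4 → (-21, 169/6)
  seg 6: right by d8 = 11 → (-10, 169/6)
  seg 7: right by d9 = 12 → (2, 169/6)
  seg 8: down by d3 = 2/3 → (2, 55/2)
  seg 9: down by d7 = -7 → (2, 69/2)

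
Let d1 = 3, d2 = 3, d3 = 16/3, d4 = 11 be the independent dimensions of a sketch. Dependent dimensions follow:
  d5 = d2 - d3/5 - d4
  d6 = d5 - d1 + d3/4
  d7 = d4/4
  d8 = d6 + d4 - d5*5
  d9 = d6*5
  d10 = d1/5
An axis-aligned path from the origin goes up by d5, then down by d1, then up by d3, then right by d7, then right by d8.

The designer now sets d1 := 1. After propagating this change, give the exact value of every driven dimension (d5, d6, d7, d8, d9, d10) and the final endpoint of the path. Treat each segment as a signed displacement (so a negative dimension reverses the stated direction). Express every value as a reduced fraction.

d5 = -136/15
d6 = -131/15
d7 = 11/4
d8 = 238/5
d9 = -131/3
d10 = 1/5
endpoint = (1007/20, -71/15)

Apply edit: d1 := 1
  d5 = d2 - d3/5 - d4 = -136/15
  d6 = d5 - d1 + d3/4 = -131/15
  d7 = d4/4 = 11/4
  d8 = d6 + d4 - d5*5 = 238/5
  d9 = d6*5 = -131/3
  d10 = d1/5 = 1/5
Walk from origin (0, 0):
  seg 1: up by d5 = -136/15 → (0, -136/15)
  seg 2: down by d1 = 1 → (0, -151/15)
  seg 3: up by d3 = 16/3 → (0, -71/15)
  seg 4: right by d7 = 11/4 → (11/4, -71/15)
  seg 5: right by d8 = 238/5 → (1007/20, -71/15)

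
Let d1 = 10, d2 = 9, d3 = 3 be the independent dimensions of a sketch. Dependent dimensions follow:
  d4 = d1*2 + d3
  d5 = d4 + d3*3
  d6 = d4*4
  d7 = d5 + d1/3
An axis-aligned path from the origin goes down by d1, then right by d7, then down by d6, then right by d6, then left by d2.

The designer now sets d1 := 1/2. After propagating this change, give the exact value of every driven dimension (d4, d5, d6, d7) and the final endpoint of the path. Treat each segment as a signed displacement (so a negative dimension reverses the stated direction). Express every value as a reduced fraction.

Apply edit: d1 := 1/2
  d4 = d1*2 + d3 = 4
  d5 = d4 + d3*3 = 13
  d6 = d4*4 = 16
  d7 = d5 + d1/3 = 79/6
Walk from origin (0, 0):
  seg 1: down by d1 = 1/2 → (0, -1/2)
  seg 2: right by d7 = 79/6 → (79/6, -1/2)
  seg 3: down by d6 = 16 → (79/6, -33/2)
  seg 4: right by d6 = 16 → (175/6, -33/2)
  seg 5: left by d2 = 9 → (121/6, -33/2)

d4 = 4
d5 = 13
d6 = 16
d7 = 79/6
endpoint = (121/6, -33/2)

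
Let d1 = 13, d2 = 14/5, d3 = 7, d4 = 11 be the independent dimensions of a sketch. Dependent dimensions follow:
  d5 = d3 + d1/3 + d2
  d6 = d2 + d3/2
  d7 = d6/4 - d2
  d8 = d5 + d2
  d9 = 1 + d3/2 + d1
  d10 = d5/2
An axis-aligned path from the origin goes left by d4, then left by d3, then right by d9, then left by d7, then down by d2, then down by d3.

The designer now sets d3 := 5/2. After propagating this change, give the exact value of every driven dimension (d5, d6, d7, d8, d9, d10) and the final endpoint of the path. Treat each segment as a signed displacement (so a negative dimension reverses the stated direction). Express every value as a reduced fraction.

Apply edit: d3 := 5/2
  d5 = d3 + d1/3 + d2 = 289/30
  d6 = d2 + d3/2 = 81/20
  d7 = d6/4 - d2 = -143/80
  d8 = d5 + d2 = 373/30
  d9 = 1 + d3/2 + d1 = 61/4
  d10 = d5/2 = 289/60
Walk from origin (0, 0):
  seg 1: left by d4 = 11 → (-11, 0)
  seg 2: left by d3 = 5/2 → (-27/2, 0)
  seg 3: right by d9 = 61/4 → (7/4, 0)
  seg 4: left by d7 = -143/80 → (283/80, 0)
  seg 5: down by d2 = 14/5 → (283/80, -14/5)
  seg 6: down by d3 = 5/2 → (283/80, -53/10)

d5 = 289/30
d6 = 81/20
d7 = -143/80
d8 = 373/30
d9 = 61/4
d10 = 289/60
endpoint = (283/80, -53/10)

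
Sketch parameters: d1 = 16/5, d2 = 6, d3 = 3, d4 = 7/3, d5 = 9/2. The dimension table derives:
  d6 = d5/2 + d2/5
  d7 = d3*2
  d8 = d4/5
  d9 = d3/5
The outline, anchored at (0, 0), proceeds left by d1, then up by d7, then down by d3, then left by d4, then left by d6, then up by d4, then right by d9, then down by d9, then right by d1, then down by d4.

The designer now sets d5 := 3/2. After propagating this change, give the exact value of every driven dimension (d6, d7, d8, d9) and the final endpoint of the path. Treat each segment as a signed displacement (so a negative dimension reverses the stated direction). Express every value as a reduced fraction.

Apply edit: d5 := 3/2
  d6 = d5/2 + d2/5 = 39/20
  d7 = d3*2 = 6
  d8 = d4/5 = 7/15
  d9 = d3/5 = 3/5
Walk from origin (0, 0):
  seg 1: left by d1 = 16/5 → (-16/5, 0)
  seg 2: up by d7 = 6 → (-16/5, 6)
  seg 3: down by d3 = 3 → (-16/5, 3)
  seg 4: left by d4 = 7/3 → (-83/15, 3)
  seg 5: left by d6 = 39/20 → (-449/60, 3)
  seg 6: up by d4 = 7/3 → (-449/60, 16/3)
  seg 7: right by d9 = 3/5 → (-413/60, 16/3)
  seg 8: down by d9 = 3/5 → (-413/60, 71/15)
  seg 9: right by d1 = 16/5 → (-221/60, 71/15)
  seg 10: down by d4 = 7/3 → (-221/60, 12/5)

d6 = 39/20
d7 = 6
d8 = 7/15
d9 = 3/5
endpoint = (-221/60, 12/5)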